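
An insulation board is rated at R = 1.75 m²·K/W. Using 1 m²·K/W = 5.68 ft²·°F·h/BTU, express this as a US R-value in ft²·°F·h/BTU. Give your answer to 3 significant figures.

9.94 ft²·°F·h/BTU

R_US = 1.75 × 5.68 = 9.94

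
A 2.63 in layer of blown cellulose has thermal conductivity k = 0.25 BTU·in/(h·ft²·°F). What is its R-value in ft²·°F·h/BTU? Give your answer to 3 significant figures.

R = L/k = 2.63/0.25 = 10.52 ft²·°F·h/BTU

10.5 ft²·°F·h/BTU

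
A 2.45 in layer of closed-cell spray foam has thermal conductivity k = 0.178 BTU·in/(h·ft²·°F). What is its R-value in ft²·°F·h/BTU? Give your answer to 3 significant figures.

13.8 ft²·°F·h/BTU

R = L/k = 2.45/0.178 = 13.76 ft²·°F·h/BTU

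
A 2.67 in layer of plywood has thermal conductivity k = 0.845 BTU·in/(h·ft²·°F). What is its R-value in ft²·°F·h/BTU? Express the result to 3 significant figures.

3.16 ft²·°F·h/BTU

R = L/k = 2.67/0.845 = 3.16 ft²·°F·h/BTU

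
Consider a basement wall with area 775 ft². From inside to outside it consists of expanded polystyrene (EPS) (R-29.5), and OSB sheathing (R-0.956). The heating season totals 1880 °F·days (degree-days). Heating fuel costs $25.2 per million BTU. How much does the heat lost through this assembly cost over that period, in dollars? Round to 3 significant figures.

R_total = 29.5 + 0.956 = 30.46 ft²·°F·h/BTU
E = A × HDD × 24 / R = 775 × 1880 × 24 / 30.46 = 1148000 BTU
Cost = 1148000/10⁶ × 25.2 = $28.93

28.9 dollars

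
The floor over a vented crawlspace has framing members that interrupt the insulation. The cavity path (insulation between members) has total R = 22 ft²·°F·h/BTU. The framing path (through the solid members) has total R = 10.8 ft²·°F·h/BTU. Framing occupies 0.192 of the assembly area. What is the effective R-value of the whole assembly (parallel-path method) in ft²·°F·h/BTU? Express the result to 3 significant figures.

U_eff = 0.808/22 + 0.192/10.8 = 0.03673 + 0.01778 = 0.05451
R_eff = 1/U_eff = 18.35 ft²·°F·h/BTU

18.3 ft²·°F·h/BTU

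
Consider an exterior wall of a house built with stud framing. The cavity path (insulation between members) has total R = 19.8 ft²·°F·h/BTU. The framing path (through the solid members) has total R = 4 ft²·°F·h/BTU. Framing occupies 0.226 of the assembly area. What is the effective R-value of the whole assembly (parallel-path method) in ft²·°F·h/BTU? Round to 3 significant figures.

U_eff = 0.774/19.8 + 0.226/4 = 0.03909 + 0.0565 = 0.09559
R_eff = 1/U_eff = 10.46 ft²·°F·h/BTU

10.5 ft²·°F·h/BTU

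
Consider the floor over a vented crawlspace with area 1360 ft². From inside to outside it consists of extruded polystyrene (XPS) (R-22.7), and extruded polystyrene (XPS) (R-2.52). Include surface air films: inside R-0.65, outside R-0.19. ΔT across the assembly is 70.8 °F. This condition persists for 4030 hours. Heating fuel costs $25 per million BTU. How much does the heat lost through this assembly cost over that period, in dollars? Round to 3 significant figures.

R_total = 0.65 + 22.7 + 2.52 + 0.19 = 26.06 ft²·°F·h/BTU
Q = 1360 × 70.8 / 26.06 = 3695 BTU/h
E = 3695 × 4030 = 14890000 BTU
Cost = 14890000/10⁶ × 25 = $372.3

372 dollars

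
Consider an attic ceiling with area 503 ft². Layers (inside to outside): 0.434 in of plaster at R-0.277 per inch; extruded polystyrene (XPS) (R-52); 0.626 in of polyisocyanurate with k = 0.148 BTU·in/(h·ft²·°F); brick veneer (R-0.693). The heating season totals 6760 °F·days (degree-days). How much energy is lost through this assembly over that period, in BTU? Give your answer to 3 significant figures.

1430000 BTU

0.434 × 0.277 = 0.1202
0.626/0.148 = 4.23
R_total = 0.1202 + 52 + 4.23 + 0.693 = 57.04 ft²·°F·h/BTU
E = A × HDD × 24 / R = 503 × 6760 × 24 / 57.04 = 1431000 BTU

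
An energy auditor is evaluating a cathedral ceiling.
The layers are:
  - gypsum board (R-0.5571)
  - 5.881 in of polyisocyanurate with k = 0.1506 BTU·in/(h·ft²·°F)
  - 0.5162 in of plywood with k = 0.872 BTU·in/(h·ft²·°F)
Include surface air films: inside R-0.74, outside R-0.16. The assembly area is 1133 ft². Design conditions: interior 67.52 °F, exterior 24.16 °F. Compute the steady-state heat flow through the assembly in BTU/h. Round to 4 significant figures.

5.881/0.1506 = 39.05
0.5162/0.872 = 0.59197
R_total = 0.74 + 0.5571 + 39.05 + 0.59197 + 0.16 = 41.1 ft²·°F·h/BTU
Q = A·ΔT/R = 1133 × (67.52 − 24.16) / 41.1 = 1195.3 BTU/h

1195 BTU/h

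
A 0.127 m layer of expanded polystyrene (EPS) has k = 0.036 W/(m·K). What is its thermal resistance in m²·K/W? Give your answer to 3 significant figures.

3.53 m²·K/W

R = L/k = 0.127/0.036 = 3.528 m²·K/W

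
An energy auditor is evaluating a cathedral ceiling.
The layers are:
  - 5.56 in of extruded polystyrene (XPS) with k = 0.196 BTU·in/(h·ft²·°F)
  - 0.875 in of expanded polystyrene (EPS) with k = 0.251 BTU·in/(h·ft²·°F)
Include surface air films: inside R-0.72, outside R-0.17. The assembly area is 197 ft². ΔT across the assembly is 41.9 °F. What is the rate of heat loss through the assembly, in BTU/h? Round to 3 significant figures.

252 BTU/h

5.56/0.196 = 28.37
0.875/0.251 = 3.486
R_total = 0.72 + 28.37 + 3.486 + 0.17 = 32.74 ft²·°F·h/BTU
Q = A·ΔT/R = 197 × 41.9 / 32.74 = 252.1 BTU/h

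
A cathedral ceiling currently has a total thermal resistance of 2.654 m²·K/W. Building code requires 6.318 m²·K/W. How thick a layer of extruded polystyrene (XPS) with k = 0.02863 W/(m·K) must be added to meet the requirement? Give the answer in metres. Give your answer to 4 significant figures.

ΔR = 6.318 − 2.654 = 3.664 m²·K/W
L = ΔR × k = 3.664 × 0.02863 = 0.1049 m

0.1049 m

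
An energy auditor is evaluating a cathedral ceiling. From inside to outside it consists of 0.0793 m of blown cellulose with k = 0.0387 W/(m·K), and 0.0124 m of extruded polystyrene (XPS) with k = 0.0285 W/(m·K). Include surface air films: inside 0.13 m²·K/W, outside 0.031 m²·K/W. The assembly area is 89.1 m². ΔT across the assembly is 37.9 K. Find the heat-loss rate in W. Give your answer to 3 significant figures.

1280 W

0.0793/0.0387 = 2.049
0.0124/0.0285 = 0.4351
R_total = 0.13 + 2.049 + 0.4351 + 0.031 = 2.645 m²·K/W
Q = A·ΔT/R = 89.1 × 37.9 / 2.645 = 1277 W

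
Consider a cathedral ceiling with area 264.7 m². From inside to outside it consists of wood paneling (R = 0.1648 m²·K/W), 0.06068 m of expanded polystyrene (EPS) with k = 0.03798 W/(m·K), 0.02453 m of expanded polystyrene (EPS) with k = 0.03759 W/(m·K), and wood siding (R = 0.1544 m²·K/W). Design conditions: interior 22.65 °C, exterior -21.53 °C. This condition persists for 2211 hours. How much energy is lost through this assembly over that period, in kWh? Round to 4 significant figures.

10060 kWh

0.06068/0.03798 = 1.5977
0.02453/0.03759 = 0.65257
R_total = 0.1648 + 1.5977 + 0.65257 + 0.1544 = 2.5695 m²·K/W
Q = 264.7 × (22.65 − (-21.53)) / 2.5695 = 4551.3 W
E = 4551.3 W × 2211 h / 1000 = 10063 kWh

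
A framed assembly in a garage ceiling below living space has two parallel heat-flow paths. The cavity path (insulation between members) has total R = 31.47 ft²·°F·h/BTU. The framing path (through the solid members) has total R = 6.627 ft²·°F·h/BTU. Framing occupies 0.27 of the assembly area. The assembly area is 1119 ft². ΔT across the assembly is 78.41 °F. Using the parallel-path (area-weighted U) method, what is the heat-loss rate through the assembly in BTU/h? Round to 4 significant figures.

U_eff = 0.73/31.47 + 0.27/6.627 = 0.023197 + 0.040742 = 0.063939
R_eff = 1/U_eff = 15.64 ft²·°F·h/BTU
Q = 1119 × 78.41 / 15.64 = 5610.1 BTU/h

5610 BTU/h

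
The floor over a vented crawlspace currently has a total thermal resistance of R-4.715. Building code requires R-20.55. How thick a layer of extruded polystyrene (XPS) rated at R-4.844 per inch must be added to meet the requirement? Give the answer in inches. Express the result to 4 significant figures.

ΔR = 20.55 − 4.715 = 15.835 ft²·°F·h/BTU
L = ΔR / (R/in) = 15.835/4.844 = 3.269 in

3.269 in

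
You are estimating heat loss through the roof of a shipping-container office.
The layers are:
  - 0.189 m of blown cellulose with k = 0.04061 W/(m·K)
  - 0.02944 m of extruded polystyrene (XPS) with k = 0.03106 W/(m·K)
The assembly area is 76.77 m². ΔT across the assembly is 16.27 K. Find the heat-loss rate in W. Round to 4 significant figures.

0.189/0.04061 = 4.654
0.02944/0.03106 = 0.94784
R_total = 4.654 + 0.94784 = 5.6019 m²·K/W
Q = A·ΔT/R = 76.77 × 16.27 / 5.6019 = 222.97 W

223.0 W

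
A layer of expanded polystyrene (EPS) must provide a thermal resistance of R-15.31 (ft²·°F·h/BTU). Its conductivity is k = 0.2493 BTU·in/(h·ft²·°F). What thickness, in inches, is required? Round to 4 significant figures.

3.817 in

L = R × k = 15.31 × 0.2493 = 3.8168 in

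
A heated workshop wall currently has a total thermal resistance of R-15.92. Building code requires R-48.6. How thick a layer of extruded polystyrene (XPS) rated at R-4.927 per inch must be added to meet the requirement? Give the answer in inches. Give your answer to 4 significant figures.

ΔR = 48.6 − 15.92 = 32.68 ft²·°F·h/BTU
L = ΔR / (R/in) = 32.68/4.927 = 6.6328 in

6.633 in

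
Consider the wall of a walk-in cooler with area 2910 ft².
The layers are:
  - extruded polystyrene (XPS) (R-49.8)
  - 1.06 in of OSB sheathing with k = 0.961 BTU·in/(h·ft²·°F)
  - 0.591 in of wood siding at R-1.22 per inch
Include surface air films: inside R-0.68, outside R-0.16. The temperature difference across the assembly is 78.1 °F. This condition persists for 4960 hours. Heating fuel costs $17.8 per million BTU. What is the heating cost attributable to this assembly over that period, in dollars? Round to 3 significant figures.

382 dollars

1.06/0.961 = 1.103
0.591 × 1.22 = 0.721
R_total = 0.68 + 49.8 + 1.103 + 0.721 + 0.16 = 52.46 ft²·°F·h/BTU
Q = 2910 × 78.1 / 52.46 = 4332 BTU/h
E = 4332 × 4960 = 21490000 BTU
Cost = 21490000/10⁶ × 17.8 = $382.5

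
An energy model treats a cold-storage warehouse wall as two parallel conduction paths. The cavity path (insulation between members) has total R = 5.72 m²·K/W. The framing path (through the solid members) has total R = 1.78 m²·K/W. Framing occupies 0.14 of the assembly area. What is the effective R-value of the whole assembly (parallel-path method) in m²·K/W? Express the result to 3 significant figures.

4.37 m²·K/W

U_eff = 0.86/5.72 + 0.14/1.78 = 0.1503 + 0.07865 = 0.229
R_eff = 1/U_eff = 4.367 m²·K/W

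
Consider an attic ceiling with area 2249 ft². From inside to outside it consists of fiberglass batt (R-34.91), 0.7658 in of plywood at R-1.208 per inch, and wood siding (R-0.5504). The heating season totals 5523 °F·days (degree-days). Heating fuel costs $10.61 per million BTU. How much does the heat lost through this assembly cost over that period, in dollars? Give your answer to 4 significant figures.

86.93 dollars

0.7658 × 1.208 = 0.92509
R_total = 34.91 + 0.92509 + 0.5504 = 36.385 ft²·°F·h/BTU
E = A × HDD × 24 / R = 2249 × 5523 × 24 / 36.385 = 8193100 BTU
Cost = 8193100/10⁶ × 10.61 = $86.929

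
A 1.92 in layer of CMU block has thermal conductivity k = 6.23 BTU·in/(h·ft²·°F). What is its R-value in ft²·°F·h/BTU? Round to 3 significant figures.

R = L/k = 1.92/6.23 = 0.3082 ft²·°F·h/BTU

0.308 ft²·°F·h/BTU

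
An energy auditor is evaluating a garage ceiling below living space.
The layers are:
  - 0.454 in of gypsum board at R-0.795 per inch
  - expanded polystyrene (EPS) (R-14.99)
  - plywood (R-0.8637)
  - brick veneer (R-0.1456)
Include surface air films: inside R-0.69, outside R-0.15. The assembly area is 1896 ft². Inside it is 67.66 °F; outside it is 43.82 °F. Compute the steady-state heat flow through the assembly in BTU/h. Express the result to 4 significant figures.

2628 BTU/h

0.454 × 0.795 = 0.36093
R_total = 0.69 + 0.36093 + 14.99 + 0.8637 + 0.1456 + 0.15 = 17.2 ft²·°F·h/BTU
Q = A·ΔT/R = 1896 × (67.66 − 43.82) / 17.2 = 2627.9 BTU/h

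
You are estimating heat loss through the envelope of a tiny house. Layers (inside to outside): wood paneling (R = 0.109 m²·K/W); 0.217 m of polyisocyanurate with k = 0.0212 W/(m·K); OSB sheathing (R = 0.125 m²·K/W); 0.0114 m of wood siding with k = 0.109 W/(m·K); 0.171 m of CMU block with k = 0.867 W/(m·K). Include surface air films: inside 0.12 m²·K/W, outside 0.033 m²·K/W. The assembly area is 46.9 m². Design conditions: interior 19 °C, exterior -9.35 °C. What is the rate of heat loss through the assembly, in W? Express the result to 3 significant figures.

0.217/0.0212 = 10.24
0.0114/0.109 = 0.1046
0.171/0.867 = 0.1972
R_total = 0.12 + 0.109 + 10.24 + 0.125 + 0.1046 + 0.1972 + 0.033 = 10.92 m²·K/W
Q = A·ΔT/R = 46.9 × (19 − (-9.35)) / 10.92 = 121.7 W

122 W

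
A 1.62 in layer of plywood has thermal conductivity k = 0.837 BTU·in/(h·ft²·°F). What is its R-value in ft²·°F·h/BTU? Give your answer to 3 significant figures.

R = L/k = 1.62/0.837 = 1.935 ft²·°F·h/BTU

1.94 ft²·°F·h/BTU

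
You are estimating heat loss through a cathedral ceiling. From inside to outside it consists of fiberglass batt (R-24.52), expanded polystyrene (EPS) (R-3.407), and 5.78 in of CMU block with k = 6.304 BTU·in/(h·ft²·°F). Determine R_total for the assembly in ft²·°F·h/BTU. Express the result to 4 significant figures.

5.78/6.304 = 0.91688
R_total = 24.52 + 3.407 + 0.91688 = 28.844 ft²·°F·h/BTU

28.84 ft²·°F·h/BTU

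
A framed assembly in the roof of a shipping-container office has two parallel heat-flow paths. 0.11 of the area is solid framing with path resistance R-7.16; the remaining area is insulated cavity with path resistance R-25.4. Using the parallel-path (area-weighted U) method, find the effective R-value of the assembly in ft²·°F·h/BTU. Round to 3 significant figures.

U_eff = 0.89/25.4 + 0.11/7.16 = 0.03504 + 0.01536 = 0.0504
R_eff = 1/U_eff = 19.84 ft²·°F·h/BTU

19.8 ft²·°F·h/BTU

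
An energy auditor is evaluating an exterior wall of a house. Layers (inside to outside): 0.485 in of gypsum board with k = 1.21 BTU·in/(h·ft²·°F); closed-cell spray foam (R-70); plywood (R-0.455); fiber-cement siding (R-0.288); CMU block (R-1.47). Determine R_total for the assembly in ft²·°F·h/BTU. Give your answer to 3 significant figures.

72.6 ft²·°F·h/BTU

0.485/1.21 = 0.4008
R_total = 0.4008 + 70 + 0.455 + 0.288 + 1.47 = 72.61 ft²·°F·h/BTU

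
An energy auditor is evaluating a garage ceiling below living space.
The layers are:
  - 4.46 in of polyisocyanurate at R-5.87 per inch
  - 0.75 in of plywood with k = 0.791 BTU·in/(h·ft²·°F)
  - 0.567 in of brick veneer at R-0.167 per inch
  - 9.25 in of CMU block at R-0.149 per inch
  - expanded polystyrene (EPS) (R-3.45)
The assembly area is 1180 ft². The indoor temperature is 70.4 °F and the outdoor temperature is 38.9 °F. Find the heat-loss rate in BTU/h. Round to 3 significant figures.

1160 BTU/h

4.46 × 5.87 = 26.18
0.75/0.791 = 0.9482
0.567 × 0.167 = 0.09469
9.25 × 0.149 = 1.378
R_total = 26.18 + 0.9482 + 0.09469 + 1.378 + 3.45 = 32.05 ft²·°F·h/BTU
Q = A·ΔT/R = 1180 × (70.4 − 38.9) / 32.05 = 1160 BTU/h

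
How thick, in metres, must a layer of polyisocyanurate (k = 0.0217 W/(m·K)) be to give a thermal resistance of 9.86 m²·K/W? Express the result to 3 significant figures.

0.214 m

L = R·k = 9.86 × 0.0217 = 0.214 m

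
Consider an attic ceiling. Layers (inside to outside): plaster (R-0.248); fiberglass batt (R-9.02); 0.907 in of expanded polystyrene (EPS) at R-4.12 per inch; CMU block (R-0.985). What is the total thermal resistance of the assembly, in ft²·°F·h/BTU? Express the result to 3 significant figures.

0.907 × 4.12 = 3.737
R_total = 0.248 + 9.02 + 3.737 + 0.985 = 13.99 ft²·°F·h/BTU

14.0 ft²·°F·h/BTU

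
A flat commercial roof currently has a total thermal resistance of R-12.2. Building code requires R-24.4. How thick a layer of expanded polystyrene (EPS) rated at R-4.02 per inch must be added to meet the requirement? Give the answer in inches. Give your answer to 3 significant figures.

3.03 in

ΔR = 24.4 − 12.2 = 12.2 ft²·°F·h/BTU
L = ΔR / (R/in) = 12.2/4.02 = 3.035 in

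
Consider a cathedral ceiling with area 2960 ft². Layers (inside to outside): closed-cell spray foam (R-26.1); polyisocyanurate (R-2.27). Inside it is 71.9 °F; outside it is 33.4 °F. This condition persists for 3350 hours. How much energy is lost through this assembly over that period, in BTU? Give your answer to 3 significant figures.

13500000 BTU

R_total = 26.1 + 2.27 = 28.37 ft²·°F·h/BTU
Q = 2960 × (71.9 − 33.4) / 28.37 = 4017 BTU/h
E = 4017 × 3350 = 13460000 BTU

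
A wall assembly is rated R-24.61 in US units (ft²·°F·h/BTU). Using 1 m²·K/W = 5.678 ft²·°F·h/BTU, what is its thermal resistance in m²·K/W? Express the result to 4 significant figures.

R_SI = 24.61/5.678 = 4.3343

4.334 m²·K/W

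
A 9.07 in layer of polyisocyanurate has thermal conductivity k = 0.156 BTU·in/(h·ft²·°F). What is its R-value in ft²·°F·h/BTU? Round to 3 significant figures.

R = L/k = 9.07/0.156 = 58.14 ft²·°F·h/BTU

58.1 ft²·°F·h/BTU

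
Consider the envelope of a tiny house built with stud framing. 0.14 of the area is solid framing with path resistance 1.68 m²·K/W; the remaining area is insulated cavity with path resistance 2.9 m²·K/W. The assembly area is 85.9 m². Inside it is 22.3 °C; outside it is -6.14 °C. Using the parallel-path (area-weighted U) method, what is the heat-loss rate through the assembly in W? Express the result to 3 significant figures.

U_eff = 0.86/2.9 + 0.14/1.68 = 0.2966 + 0.08333 = 0.3799
R_eff = 1/U_eff = 2.632 m²·K/W
Q = 85.9 × (22.3 − (-6.14)) / 2.632 = 928.1 W

928 W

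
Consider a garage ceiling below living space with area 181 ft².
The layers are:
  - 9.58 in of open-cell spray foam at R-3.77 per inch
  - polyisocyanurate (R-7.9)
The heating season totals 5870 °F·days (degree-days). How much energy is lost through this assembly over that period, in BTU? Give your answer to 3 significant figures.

9.58 × 3.77 = 36.12
R_total = 36.12 + 7.9 = 44.02 ft²·°F·h/BTU
E = A × HDD × 24 / R = 181 × 5870 × 24 / 44.02 = 579300 BTU

579000 BTU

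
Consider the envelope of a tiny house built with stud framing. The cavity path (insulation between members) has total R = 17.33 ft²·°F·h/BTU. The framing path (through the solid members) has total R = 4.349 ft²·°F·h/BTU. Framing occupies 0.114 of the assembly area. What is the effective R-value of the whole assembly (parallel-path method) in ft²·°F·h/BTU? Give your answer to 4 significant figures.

U_eff = 0.886/17.33 + 0.114/4.349 = 0.051125 + 0.026213 = 0.077338
R_eff = 1/U_eff = 12.93 ft²·°F·h/BTU

12.93 ft²·°F·h/BTU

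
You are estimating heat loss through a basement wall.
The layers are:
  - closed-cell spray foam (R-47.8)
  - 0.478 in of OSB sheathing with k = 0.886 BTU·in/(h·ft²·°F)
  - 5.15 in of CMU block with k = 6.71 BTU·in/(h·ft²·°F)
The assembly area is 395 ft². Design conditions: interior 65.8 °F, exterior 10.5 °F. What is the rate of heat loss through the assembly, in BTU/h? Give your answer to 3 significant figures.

0.478/0.886 = 0.5395
5.15/6.71 = 0.7675
R_total = 47.8 + 0.5395 + 0.7675 = 49.11 ft²·°F·h/BTU
Q = A·ΔT/R = 395 × (65.8 − 10.5) / 49.11 = 444.8 BTU/h

445 BTU/h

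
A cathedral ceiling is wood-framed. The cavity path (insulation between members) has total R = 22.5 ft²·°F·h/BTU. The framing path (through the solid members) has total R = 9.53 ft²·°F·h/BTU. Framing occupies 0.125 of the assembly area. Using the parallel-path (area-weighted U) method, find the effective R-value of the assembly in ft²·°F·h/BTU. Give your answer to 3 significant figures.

19.2 ft²·°F·h/BTU

U_eff = 0.875/22.5 + 0.125/9.53 = 0.03889 + 0.01312 = 0.05201
R_eff = 1/U_eff = 19.23 ft²·°F·h/BTU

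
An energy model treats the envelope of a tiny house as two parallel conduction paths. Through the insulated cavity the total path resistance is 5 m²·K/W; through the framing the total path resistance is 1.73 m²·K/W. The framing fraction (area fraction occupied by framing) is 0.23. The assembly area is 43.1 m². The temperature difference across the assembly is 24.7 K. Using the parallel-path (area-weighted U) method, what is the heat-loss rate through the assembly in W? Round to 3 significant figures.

U_eff = 0.77/5 + 0.23/1.73 = 0.154 + 0.1329 = 0.2869
R_eff = 1/U_eff = 3.485 m²·K/W
Q = 43.1 × 24.7 / 3.485 = 305.5 W

305 W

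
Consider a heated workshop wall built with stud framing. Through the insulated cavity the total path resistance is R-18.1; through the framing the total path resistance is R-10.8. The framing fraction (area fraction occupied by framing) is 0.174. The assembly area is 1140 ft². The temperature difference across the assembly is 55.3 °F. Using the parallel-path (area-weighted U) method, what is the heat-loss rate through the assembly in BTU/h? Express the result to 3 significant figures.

U_eff = 0.826/18.1 + 0.174/10.8 = 0.04564 + 0.01611 = 0.06175
R_eff = 1/U_eff = 16.2 ft²·°F·h/BTU
Q = 1140 × 55.3 / 16.2 = 3893 BTU/h

3890 BTU/h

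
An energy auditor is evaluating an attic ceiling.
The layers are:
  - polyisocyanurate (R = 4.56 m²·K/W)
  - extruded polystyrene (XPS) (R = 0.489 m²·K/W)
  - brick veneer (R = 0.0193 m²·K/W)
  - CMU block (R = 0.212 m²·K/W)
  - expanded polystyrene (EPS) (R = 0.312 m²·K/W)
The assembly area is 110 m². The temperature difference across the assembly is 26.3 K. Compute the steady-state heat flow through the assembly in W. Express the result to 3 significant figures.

R_total = 4.56 + 0.489 + 0.0193 + 0.212 + 0.312 = 5.592 m²·K/W
Q = A·ΔT/R = 110 × 26.3 / 5.592 = 517.3 W

517 W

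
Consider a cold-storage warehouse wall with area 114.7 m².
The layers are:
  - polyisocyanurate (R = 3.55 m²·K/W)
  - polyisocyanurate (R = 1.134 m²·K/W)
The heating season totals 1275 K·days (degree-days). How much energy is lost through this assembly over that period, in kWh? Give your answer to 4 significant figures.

749.3 kWh

R_total = 3.55 + 1.134 = 4.684 m²·K/W
E = A × HDD × 24 / R / 1000 = 114.7 × 1275 × 24 / 4.684 / 1000 = 749.32 kWh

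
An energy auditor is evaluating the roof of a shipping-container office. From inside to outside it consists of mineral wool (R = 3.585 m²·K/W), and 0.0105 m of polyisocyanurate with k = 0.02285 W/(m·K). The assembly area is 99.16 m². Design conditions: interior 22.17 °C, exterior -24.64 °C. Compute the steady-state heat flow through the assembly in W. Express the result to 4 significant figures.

1148 W

0.0105/0.02285 = 0.45952
R_total = 3.585 + 0.45952 = 4.0445 m²·K/W
Q = A·ΔT/R = 99.16 × (22.17 − (-24.64)) / 4.0445 = 1147.6 W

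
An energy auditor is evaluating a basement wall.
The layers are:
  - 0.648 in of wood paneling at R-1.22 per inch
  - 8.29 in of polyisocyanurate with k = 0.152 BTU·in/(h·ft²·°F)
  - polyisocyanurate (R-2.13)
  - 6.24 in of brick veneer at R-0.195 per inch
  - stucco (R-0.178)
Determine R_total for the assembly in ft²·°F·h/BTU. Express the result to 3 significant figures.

58.9 ft²·°F·h/BTU

0.648 × 1.22 = 0.7906
8.29/0.152 = 54.54
6.24 × 0.195 = 1.217
R_total = 0.7906 + 54.54 + 2.13 + 1.217 + 0.178 = 58.85 ft²·°F·h/BTU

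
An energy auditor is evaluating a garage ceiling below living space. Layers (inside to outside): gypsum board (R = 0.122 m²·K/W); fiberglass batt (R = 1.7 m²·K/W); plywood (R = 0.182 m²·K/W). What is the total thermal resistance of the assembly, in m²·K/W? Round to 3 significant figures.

R_total = 0.122 + 1.7 + 0.182 = 2.004 m²·K/W

2.00 m²·K/W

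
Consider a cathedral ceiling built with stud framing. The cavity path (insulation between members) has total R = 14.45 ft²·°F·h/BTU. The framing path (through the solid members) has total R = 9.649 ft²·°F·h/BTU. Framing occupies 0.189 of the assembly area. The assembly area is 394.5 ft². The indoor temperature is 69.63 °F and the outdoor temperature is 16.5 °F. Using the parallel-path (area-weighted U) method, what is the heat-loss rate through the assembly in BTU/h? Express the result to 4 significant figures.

1587 BTU/h

U_eff = 0.811/14.45 + 0.189/9.649 = 0.056125 + 0.019588 = 0.075712
R_eff = 1/U_eff = 13.208 ft²·°F·h/BTU
Q = 394.5 × (69.63 − 16.5) / 13.208 = 1586.9 BTU/h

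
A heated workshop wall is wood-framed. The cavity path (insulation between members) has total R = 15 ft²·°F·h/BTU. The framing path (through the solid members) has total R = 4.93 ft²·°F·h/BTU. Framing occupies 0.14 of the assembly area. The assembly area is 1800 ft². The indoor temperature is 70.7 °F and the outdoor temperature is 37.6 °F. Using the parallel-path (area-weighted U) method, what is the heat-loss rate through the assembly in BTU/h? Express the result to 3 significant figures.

U_eff = 0.86/15 + 0.14/4.93 = 0.05733 + 0.0284 = 0.08573
R_eff = 1/U_eff = 11.66 ft²·°F·h/BTU
Q = 1800 × (70.7 − 37.6) / 11.66 = 5108 BTU/h

5110 BTU/h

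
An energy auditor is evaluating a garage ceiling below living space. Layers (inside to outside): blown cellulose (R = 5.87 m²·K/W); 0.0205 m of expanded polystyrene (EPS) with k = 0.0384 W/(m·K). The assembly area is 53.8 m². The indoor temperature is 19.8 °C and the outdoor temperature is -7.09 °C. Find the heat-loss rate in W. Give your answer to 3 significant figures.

226 W

0.0205/0.0384 = 0.5339
R_total = 5.87 + 0.5339 = 6.404 m²·K/W
Q = A·ΔT/R = 53.8 × (19.8 − (-7.09)) / 6.404 = 225.9 W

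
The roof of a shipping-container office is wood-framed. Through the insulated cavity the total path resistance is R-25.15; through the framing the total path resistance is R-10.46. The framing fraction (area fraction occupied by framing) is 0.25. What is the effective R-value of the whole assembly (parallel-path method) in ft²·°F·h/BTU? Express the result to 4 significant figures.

U_eff = 0.75/25.15 + 0.25/10.46 = 0.029821 + 0.023901 = 0.053722
R_eff = 1/U_eff = 18.614 ft²·°F·h/BTU

18.61 ft²·°F·h/BTU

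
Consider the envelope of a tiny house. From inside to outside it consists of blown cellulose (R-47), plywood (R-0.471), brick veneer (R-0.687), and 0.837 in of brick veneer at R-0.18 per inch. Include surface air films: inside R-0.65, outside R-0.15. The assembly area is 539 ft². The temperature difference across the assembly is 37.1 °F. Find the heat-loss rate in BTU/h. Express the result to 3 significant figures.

407 BTU/h

0.837 × 0.18 = 0.1507
R_total = 0.65 + 47 + 0.471 + 0.687 + 0.1507 + 0.15 = 49.11 ft²·°F·h/BTU
Q = A·ΔT/R = 539 × 37.1 / 49.11 = 407.2 BTU/h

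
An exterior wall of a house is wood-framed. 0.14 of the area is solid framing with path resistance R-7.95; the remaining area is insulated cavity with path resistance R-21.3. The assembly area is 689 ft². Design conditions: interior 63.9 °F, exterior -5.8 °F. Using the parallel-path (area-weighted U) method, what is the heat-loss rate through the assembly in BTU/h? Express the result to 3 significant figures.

U_eff = 0.86/21.3 + 0.14/7.95 = 0.04038 + 0.01761 = 0.05799
R_eff = 1/U_eff = 17.25 ft²·°F·h/BTU
Q = 689 × (63.9 − (-5.8)) / 17.25 = 2785 BTU/h

2780 BTU/h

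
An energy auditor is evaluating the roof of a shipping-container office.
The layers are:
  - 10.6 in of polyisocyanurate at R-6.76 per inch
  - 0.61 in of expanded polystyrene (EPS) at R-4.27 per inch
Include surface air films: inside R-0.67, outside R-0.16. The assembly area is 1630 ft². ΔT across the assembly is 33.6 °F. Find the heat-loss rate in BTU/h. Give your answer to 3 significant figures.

729 BTU/h

10.6 × 6.76 = 71.66
0.61 × 4.27 = 2.605
R_total = 0.67 + 71.66 + 2.605 + 0.16 = 75.09 ft²·°F·h/BTU
Q = A·ΔT/R = 1630 × 33.6 / 75.09 = 729.4 BTU/h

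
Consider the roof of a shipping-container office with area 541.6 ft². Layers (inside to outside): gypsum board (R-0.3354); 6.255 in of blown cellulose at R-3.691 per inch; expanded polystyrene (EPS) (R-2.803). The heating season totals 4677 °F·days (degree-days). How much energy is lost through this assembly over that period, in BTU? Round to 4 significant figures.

6.255 × 3.691 = 23.087
R_total = 0.3354 + 23.087 + 2.803 = 26.226 ft²·°F·h/BTU
E = A × HDD × 24 / R = 541.6 × 4677 × 24 / 26.226 = 2318100 BTU

2318000 BTU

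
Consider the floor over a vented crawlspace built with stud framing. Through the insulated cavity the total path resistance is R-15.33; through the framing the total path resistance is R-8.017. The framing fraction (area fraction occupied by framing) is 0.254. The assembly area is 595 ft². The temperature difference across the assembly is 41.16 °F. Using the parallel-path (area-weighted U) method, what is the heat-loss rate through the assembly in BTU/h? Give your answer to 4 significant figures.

U_eff = 0.746/15.33 + 0.254/8.017 = 0.048663 + 0.031683 = 0.080345
R_eff = 1/U_eff = 12.446 ft²·°F·h/BTU
Q = 595 × 41.16 / 12.446 = 1967.7 BTU/h

1968 BTU/h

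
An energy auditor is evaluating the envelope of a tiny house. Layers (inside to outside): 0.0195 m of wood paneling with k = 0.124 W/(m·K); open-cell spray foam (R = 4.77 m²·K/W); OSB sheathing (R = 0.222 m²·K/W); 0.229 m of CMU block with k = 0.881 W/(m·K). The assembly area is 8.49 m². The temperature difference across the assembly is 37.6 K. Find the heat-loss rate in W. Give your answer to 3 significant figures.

59.0 W

0.0195/0.124 = 0.1573
0.229/0.881 = 0.2599
R_total = 0.1573 + 4.77 + 0.222 + 0.2599 = 5.409 m²·K/W
Q = A·ΔT/R = 8.49 × 37.6 / 5.409 = 59.02 W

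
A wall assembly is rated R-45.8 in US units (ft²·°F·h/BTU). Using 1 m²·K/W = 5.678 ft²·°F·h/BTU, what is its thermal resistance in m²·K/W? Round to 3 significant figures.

8.07 m²·K/W

R_SI = 45.8/5.678 = 8.066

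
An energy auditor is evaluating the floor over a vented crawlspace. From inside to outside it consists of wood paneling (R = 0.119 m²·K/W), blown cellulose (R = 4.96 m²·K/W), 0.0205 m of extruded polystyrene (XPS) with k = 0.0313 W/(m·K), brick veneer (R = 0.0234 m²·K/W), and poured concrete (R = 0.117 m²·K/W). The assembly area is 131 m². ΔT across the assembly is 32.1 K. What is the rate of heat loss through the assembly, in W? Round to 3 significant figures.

716 W

0.0205/0.0313 = 0.655
R_total = 0.119 + 4.96 + 0.655 + 0.0234 + 0.117 = 5.874 m²·K/W
Q = A·ΔT/R = 131 × 32.1 / 5.874 = 715.8 W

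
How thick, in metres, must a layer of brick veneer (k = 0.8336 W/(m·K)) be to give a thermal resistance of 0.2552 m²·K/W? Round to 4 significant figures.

L = R·k = 0.2552 × 0.8336 = 0.21273 m

0.2127 m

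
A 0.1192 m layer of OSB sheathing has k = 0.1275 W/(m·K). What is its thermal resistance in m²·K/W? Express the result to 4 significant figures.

0.9349 m²·K/W

R = L/k = 0.1192/0.1275 = 0.9349 m²·K/W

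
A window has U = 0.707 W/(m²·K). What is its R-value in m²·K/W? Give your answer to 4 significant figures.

1.414 m²·K/W

R = 1/U = 1/0.707 = 1.4144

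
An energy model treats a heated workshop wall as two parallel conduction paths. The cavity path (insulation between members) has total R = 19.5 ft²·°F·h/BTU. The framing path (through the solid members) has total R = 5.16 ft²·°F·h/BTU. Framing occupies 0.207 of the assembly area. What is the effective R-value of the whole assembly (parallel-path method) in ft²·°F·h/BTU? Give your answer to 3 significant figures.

U_eff = 0.793/19.5 + 0.207/5.16 = 0.04067 + 0.04012 = 0.08078
R_eff = 1/U_eff = 12.38 ft²·°F·h/BTU

12.4 ft²·°F·h/BTU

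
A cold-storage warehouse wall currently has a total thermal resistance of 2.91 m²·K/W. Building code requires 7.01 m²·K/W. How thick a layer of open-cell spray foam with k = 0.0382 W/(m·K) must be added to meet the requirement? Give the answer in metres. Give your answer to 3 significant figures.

ΔR = 7.01 − 2.91 = 4.1 m²·K/W
L = ΔR × k = 4.1 × 0.0382 = 0.1566 m

0.157 m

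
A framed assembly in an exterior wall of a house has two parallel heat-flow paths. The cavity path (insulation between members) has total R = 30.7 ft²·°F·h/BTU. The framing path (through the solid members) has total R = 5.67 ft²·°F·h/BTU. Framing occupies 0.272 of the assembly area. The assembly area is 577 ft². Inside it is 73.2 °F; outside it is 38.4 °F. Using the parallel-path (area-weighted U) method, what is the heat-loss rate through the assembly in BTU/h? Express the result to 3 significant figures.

U_eff = 0.728/30.7 + 0.272/5.67 = 0.02371 + 0.04797 = 0.07169
R_eff = 1/U_eff = 13.95 ft²·°F·h/BTU
Q = 577 × (73.2 − 38.4) / 13.95 = 1439 BTU/h

1440 BTU/h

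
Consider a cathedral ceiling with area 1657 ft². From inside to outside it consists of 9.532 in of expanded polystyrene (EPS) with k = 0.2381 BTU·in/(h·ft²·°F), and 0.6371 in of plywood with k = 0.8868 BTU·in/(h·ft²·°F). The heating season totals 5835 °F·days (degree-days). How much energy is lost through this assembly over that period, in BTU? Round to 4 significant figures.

9.532/0.2381 = 40.034
0.6371/0.8868 = 0.71843
R_total = 40.034 + 0.71843 = 40.752 ft²·°F·h/BTU
E = A × HDD × 24 / R = 1657 × 5835 × 24 / 40.752 = 5694100 BTU

5694000 BTU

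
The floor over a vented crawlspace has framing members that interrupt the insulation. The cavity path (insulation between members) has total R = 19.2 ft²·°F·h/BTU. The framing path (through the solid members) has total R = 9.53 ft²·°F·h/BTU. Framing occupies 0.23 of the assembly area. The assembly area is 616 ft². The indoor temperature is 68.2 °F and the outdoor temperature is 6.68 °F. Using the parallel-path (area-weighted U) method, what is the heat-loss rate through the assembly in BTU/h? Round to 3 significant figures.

2430 BTU/h

U_eff = 0.77/19.2 + 0.23/9.53 = 0.0401 + 0.02413 = 0.06424
R_eff = 1/U_eff = 15.57 ft²·°F·h/BTU
Q = 616 × (68.2 − 6.68) / 15.57 = 2434 BTU/h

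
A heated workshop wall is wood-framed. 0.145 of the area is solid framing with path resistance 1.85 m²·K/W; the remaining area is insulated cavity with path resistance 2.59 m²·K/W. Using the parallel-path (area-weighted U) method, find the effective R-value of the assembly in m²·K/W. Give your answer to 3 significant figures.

U_eff = 0.855/2.59 + 0.145/1.85 = 0.3301 + 0.07838 = 0.4085
R_eff = 1/U_eff = 2.448 m²·K/W

2.45 m²·K/W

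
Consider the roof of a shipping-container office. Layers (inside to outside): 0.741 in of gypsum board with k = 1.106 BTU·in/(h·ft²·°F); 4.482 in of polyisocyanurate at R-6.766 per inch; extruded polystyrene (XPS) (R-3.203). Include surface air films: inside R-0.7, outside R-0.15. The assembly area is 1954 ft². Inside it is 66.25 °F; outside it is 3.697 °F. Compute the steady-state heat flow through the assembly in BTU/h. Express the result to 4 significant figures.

0.741/1.106 = 0.66998
4.482 × 6.766 = 30.325
R_total = 0.7 + 0.66998 + 30.325 + 3.203 + 0.15 = 35.048 ft²·°F·h/BTU
Q = A·ΔT/R = 1954 × (66.25 − 3.697) / 35.048 = 3487.4 BTU/h

3487 BTU/h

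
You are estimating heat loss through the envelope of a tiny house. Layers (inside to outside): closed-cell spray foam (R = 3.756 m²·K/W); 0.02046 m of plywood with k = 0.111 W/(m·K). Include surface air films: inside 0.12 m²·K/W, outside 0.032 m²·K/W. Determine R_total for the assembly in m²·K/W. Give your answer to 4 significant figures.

4.092 m²·K/W

0.02046/0.111 = 0.18432
R_total = 0.12 + 3.756 + 0.18432 + 0.032 = 4.0923 m²·K/W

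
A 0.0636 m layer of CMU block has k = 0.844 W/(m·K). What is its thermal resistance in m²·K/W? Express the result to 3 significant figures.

0.0754 m²·K/W

R = L/k = 0.0636/0.844 = 0.07536 m²·K/W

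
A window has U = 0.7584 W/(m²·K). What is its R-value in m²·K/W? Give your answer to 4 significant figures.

R = 1/U = 1/0.7584 = 1.3186

1.319 m²·K/W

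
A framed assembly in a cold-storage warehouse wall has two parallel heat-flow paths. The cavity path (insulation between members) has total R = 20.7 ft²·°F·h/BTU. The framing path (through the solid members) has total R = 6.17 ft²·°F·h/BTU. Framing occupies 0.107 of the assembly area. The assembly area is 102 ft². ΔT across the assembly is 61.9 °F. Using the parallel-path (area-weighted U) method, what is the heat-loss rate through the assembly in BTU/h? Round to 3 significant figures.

382 BTU/h

U_eff = 0.893/20.7 + 0.107/6.17 = 0.04314 + 0.01734 = 0.06048
R_eff = 1/U_eff = 16.53 ft²·°F·h/BTU
Q = 102 × 61.9 / 16.53 = 381.9 BTU/h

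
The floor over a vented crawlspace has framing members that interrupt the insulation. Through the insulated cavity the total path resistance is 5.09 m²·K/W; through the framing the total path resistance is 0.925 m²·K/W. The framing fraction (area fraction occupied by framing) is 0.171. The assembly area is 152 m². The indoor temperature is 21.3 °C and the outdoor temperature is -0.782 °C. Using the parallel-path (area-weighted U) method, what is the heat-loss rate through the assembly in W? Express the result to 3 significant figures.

U_eff = 0.829/5.09 + 0.171/0.925 = 0.1629 + 0.1849 = 0.3477
R_eff = 1/U_eff = 2.876 m²·K/W
Q = 152 × (21.3 − (-0.782)) / 2.876 = 1167 W

1170 W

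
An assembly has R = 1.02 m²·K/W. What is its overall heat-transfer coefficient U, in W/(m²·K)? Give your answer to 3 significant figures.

U = 1/R = 1/1.02 = 0.9804

0.980 W/(m²·K)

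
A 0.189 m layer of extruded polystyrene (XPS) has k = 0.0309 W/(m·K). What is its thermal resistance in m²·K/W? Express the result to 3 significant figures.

6.12 m²·K/W

R = L/k = 0.189/0.0309 = 6.117 m²·K/W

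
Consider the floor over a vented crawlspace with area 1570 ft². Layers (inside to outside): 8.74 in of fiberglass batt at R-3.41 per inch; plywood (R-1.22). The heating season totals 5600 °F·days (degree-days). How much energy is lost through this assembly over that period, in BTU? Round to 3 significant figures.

8.74 × 3.41 = 29.8
R_total = 29.8 + 1.22 = 31.02 ft²·°F·h/BTU
E = A × HDD × 24 / R = 1570 × 5600 × 24 / 31.02 = 6802000 BTU

6800000 BTU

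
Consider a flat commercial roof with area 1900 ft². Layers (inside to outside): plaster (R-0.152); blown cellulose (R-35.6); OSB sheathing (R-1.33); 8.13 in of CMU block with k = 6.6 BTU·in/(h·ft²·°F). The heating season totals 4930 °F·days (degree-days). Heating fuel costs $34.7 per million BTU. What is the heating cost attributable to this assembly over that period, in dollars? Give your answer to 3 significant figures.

8.13/6.6 = 1.232
R_total = 0.152 + 35.6 + 1.33 + 1.232 = 38.31 ft²·°F·h/BTU
E = A × HDD × 24 / R = 1900 × 4930 × 24 / 38.31 = 5868000 BTU
Cost = 5868000/10⁶ × 34.7 = $203.6

204 dollars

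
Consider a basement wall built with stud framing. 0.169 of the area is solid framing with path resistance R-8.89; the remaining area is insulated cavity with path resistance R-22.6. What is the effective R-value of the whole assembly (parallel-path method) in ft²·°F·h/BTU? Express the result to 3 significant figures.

U_eff = 0.831/22.6 + 0.169/8.89 = 0.03677 + 0.01901 = 0.05578
R_eff = 1/U_eff = 17.93 ft²·°F·h/BTU

17.9 ft²·°F·h/BTU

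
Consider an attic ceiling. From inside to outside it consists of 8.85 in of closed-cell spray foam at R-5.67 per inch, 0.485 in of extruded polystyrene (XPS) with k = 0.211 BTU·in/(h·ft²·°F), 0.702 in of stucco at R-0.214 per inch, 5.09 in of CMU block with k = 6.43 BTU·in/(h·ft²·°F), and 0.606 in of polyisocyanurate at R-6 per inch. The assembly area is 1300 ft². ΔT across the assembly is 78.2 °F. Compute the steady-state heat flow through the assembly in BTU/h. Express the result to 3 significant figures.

1780 BTU/h

8.85 × 5.67 = 50.18
0.485/0.211 = 2.299
0.702 × 0.214 = 0.1502
5.09/6.43 = 0.7916
0.606 × 6 = 3.636
R_total = 50.18 + 2.299 + 0.1502 + 0.7916 + 3.636 = 57.06 ft²·°F·h/BTU
Q = A·ΔT/R = 1300 × 78.2 / 57.06 = 1782 BTU/h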